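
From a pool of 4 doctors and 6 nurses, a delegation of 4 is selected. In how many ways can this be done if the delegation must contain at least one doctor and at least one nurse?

Total 4-person selections from all 10: C(10,4) = 210.
Subtract selections that omit an entire group: no doctors → C(6,4) = 15; no nurses → C(4,4) = 1.
Both groups omitted at once is impossible, so 210 − 16 = 194.

194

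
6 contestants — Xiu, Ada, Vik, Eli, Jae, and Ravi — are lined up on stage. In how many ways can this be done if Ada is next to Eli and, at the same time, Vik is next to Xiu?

96

Treat {Ada,Eli} as one block (2 orders) and {Vik,Xiu} as another (2 orders).
That leaves 4 units to arrange: 2 × 2 × 4! = 4 × 24 = 96.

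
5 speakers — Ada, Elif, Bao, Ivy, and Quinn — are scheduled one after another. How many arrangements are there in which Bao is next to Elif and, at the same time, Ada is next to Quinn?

24

Treat {Bao,Elif} as one block (2 orders) and {Ada,Quinn} as another (2 orders).
That leaves 3 units to arrange: 2 × 2 × 3! = 4 × 6 = 24.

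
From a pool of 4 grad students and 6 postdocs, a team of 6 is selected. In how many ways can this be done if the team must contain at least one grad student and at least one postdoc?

209

With no constraint there are C(10,6) = 210 possible selections.
Selections missing a whole group: no grad students → C(6,6) = 1; no postdocs → C(4,6) = 0.
Both groups omitted at once is impossible, so 210 − 1 = 209.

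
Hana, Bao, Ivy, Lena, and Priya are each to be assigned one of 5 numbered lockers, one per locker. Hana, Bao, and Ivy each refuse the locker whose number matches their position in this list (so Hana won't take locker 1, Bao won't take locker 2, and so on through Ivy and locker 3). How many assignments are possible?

Let Aᵢ (for i ∈ {1, 2, 3}) be the placements that put person i in their forbidden locker. Any j of these fix j positions, leaving (5−j)! ways to fill the rest, and there are C(3,j) ways to pick which j.
By inclusion–exclusion, the number of valid placements is Σ_{j=0}^{3} (−1)^j C(3,j)·(5−j)!.
Computing: 120 − 72 + 18 − 2 = 64.

64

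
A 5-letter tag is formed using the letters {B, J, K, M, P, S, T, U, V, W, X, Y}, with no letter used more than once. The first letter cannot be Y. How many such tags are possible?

The first letter has 12−1 = 11 choices (anything except Y).
The remaining 4 letters are filled from the other 11 symbols without repetition: 11 × 10 × 9 × 8 = 7920.
Total: 11 × 7920 = 87120.

87120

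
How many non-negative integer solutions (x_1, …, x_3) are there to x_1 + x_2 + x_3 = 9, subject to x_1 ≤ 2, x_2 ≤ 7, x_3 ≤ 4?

12

Without the upper bounds there are C(11,2) = 55 ways to split 9 among 3 variables.
Subtract solutions that violate a single cap (substitute x_i' = x_i − (cap_i+1)): x_1 ≥ 3 gives C(8,2) = 28; x_2 ≥ 8 gives C(3,2) = 3; x_3 ≥ 5 gives C(6,2) = 15. Together 46.
Add back pairs where two caps are both exceeded: 0 + 3 + 0 = 3.
By inclusion–exclusion the count is 55 − 46 + 3 = 12.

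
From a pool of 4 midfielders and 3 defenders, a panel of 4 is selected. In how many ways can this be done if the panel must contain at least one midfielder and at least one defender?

Total 4-person selections from all 7: C(7,4) = 35.
Subtract selections that omit an entire group: no midfielders → C(3,4) = 0; no defenders → C(4,4) = 1.
Both groups omitted at once is impossible, so 35 − 1 = 34.

34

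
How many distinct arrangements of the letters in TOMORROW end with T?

420

With the last slot taken by T, it remains to arrange the other 7 letters (OMORROW).
Those 7 letters have O appearing 3 times and R appearing twice, giving (7)!/(3!·2!) = 420.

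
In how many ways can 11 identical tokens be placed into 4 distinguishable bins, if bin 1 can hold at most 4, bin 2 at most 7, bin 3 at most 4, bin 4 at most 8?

170

Without the upper bounds there are C(14,3) = 364 ways to split 11 among 4 bins.
Subtract solutions that violate a single cap (substitute x_i' = x_i − (cap_i+1)): x_1 ≥ 5 gives C(9,3) = 84; x_2 ≥ 8 gives C(6,3) = 20; x_3 ≥ 5 gives C(9,3) = 84; x_4 ≥ 9 gives C(5,3) = 10. Together 198.
Add back pairs where two caps are both exceeded: 0 + 4 + 0 + 0 + 0 + 0 = 4.
By inclusion–exclusion the count is 364 − 198 + 4 = 170.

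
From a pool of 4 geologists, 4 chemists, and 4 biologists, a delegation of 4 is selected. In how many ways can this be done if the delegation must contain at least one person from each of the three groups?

Unrestricted: C(12,4) = 495 ways to pick any 4 of the 12.
Subtract selections that omit an entire group: no geologists → C(8,4) = 70; no chemists → C(8,4) = 70; no biologists → C(8,4) = 70.
Add back selections omitting two groups (i.e. drawn from a single group): C(4,4) + C(4,4) + C(4,4) = 3.
By inclusion–exclusion: 495 − 210 + 3 = 288.

288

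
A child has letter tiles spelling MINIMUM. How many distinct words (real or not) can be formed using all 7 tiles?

420

The 7 letters of MINIMUM have repeats: I appearing twice and M appearing 3 times.
Dividing 7! = 5040 by 3!·2! = 12 for the repeated letters gives 420.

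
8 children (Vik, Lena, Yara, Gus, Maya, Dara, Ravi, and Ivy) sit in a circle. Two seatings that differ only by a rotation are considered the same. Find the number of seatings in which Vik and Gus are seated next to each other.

1440

Treat {Vik, Gus} as one unit (2 internal orders) and seat the resulting 7 units around the table: (6)! circular arrangements.
So 2 × (6)! = 2 × 720 = 1440.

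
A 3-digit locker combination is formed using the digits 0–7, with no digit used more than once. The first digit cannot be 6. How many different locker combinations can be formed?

294

The first digit has 8−1 = 7 choices (anything except 6).
The remaining 2 digits are filled from the other 7 symbols without repetition: 7 × 6 = 42.
Total: 7 × 42 = 294.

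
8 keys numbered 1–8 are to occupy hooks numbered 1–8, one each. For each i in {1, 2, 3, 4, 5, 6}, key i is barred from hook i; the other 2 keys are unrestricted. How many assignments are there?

Let Aᵢ (for 1 ≤ i ≤ 6) be the placements that put key i in its forbidden hook. Any j of these fix j positions, leaving (8−j)! ways to fill the rest, and there are C(6,j) ways to pick which j.
By inclusion–exclusion, the number of valid placements is Σ_{j=0}^{6} (−1)^j C(6,j)·(8−j)!.
Computing: 40320 − 30240 + 10800 − 2400 + 360 − 36 + 2 = 18806.

18806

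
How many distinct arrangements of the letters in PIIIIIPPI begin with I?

Fix I in the first position and arrange the remaining 8 letters.
Those 8 letters have I appearing 5 times and P appearing 3 times, giving (8)!/(5!·3!) = 56.

56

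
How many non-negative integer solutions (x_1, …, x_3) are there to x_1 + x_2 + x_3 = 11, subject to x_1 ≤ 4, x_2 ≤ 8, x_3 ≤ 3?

14

By stars and bars, unrestricted non-negative solutions to x_1+…+x_3 = 11 number C(11+2,2) = 78.
Subtract solutions that violate a single cap (substitute x_i' = x_i − (cap_i+1)): x_1 ≥ 5 gives C(8,2) = 28; x_2 ≥ 9 gives C(4,2) = 6; x_3 ≥ 4 gives C(9,2) = 36. Together 70.
Add back pairs where two caps are both exceeded: 0 + 6 + 0 = 6.
By inclusion–exclusion the count is 78 − 70 + 6 = 14.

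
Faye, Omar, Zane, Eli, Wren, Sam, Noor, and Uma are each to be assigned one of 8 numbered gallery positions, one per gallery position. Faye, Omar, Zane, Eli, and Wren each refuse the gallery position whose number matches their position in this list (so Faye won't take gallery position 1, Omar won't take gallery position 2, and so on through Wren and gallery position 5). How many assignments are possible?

21234

Let Aᵢ (for 1 ≤ i ≤ 5) be the placements that put person i in their forbidden gallery position. Any j of these fix j positions, leaving (8−j)! ways to fill the rest, and there are C(5,j) ways to pick which j.
By inclusion–exclusion, the number of valid placements is Σ_{j=0}^{5} (−1)^j C(5,j)·(8−j)!.
Computing: 40320 − 25200 + 7200 − 1200 + 120 − 6 = 21234.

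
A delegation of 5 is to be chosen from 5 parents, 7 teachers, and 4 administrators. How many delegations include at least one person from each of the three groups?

Unrestricted: C(16,5) = 4368 ways to pick any 5 of the 16.
Subtract selections that omit an entire group: no parents → C(11,5) = 462; no teachers → C(9,5) = 126; no administrators → C(12,5) = 792.
Add back selections omitting two groups (i.e. drawn from a single group): C(5,5) + C(7,5) + C(4,5) = 22.
By inclusion–exclusion: 4368 − 1380 + 22 = 3010.

3010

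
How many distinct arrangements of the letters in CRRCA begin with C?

With the first slot taken by C, it remains to arrange the other 4 letters (RRCA).
Those 4 letters have R appearing twice, giving (4)!/(2!) = 12.

12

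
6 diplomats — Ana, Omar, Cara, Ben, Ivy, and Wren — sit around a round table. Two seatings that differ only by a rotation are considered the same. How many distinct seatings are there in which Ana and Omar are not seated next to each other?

Without the restriction there are (5)! = 120 seatings.
Seatings with Ana beside Omar: treat them as a block with 2 internal orders, giving 2 × (4)! = 48.
Subtracting, 120 − 48 = 72.

72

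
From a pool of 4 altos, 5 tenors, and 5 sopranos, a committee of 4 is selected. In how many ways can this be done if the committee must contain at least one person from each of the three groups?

Unrestricted: C(14,4) = 1001 ways to pick any 4 of the 14.
Subtract selections that omit an entire group: no altos → C(10,4) = 210; no tenors → C(9,4) = 126; no sopranos → C(9,4) = 126.
Add back selections omitting two groups (i.e. drawn from a single group): C(4,4) + C(5,4) + C(5,4) = 11.
By inclusion–exclusion: 1001 − 462 + 11 = 550.

550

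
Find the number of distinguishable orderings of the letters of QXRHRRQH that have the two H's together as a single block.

Treat the 2 copies of H as a single block. The multiset to arrange is then {HH, Q, Q, R, R, R, X}, 7 items in all.
That gives (7)!/(3!·2!) = 420 arrangements.

420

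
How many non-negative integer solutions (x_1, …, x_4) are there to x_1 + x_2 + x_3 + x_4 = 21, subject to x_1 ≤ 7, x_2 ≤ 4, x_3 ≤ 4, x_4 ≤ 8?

10

Ignoring the caps, the number of non-negative solutions to x_1+…+x_4 = 21 is C(24,3) = 2024.
Subtract solutions that violate a single cap (substitute x_i' = x_i − (cap_i+1)): x_1 ≥ 8 gives C(16,3) = 560; x_2 ≥ 5 gives C(19,3) = 969; x_3 ≥ 5 gives C(19,3) = 969; x_4 ≥ 9 gives C(15,3) = 455. Together 2953.
Add back pairs where two caps are both exceeded: 165 + 165 + 35 + 364 + 120 + 120 = 969.
Subtract triples: 20 + 0 + 0 + 10 = 30.
By inclusion–exclusion the count is 2024 − 2953 + 969 − 30 = 10.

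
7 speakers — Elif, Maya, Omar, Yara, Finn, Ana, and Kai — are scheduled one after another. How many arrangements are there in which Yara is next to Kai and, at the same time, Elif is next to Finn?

480

Treat {Yara,Kai} as one block (2 orders) and {Elif,Finn} as another (2 orders).
That leaves 5 units to arrange: 2 × 2 × 5! = 4 × 120 = 480.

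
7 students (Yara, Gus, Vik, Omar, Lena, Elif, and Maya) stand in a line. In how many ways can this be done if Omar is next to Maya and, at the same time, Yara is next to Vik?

480

Treat {Omar,Maya} as one block (2 orders) and {Yara,Vik} as another (2 orders).
That leaves 5 units to arrange: 2 × 2 × 5! = 4 × 120 = 480.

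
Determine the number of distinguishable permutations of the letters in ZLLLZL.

Letter multiplicities in ZLLLZL: L×4, Z×2.
So there are 6! / (4!·2!) = 15 distinguishable arrangements.

15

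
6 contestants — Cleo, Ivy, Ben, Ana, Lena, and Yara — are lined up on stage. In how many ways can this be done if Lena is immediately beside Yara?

240

Treat {Lena, Yara} as a single unit. There are 5 units to order, and the pair itself can be ordered 2 ways.
So the count is 2·(5)! = 240.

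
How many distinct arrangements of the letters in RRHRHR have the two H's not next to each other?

Total arrangements of RRHRHR: 6!/(4!·2!) = 15.
If the two H's are adjacent, glue them into one block, leaving 5 items to arrange: (5)!/(4!) = 5 ways.
Subtracting, 15 − 5 = 10 arrangements keep the H's apart.

10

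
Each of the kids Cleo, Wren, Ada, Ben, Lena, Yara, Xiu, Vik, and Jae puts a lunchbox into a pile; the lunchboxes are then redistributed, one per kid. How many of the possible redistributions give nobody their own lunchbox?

133496

Let Aᵢ be the assignments in which kid i gets their own lunchbox. We want the size of the complement of A₁∪…∪A_9.
By inclusion–exclusion this is Σ_{j=0}^{9} (−1)^j C(9,j)·(9−j)!.
Computing: 362880 − 362880 + 181440 − 60480 + 15120 − 3024 + 504 − 72 + 9 − 1 = 133496.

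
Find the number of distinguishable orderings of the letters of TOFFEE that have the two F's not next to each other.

120

Total arrangements of TOFFEE: 6!/(2!·2!) = 180.
Arrangements with the F's together: treat FF as one letter, giving (5)!/(2!) = 60.
Hence 180 − 60 = 120.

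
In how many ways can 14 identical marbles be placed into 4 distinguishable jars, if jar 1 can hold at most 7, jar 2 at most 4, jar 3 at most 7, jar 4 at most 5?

157

Without the upper bounds there are C(17,3) = 680 ways to split 14 among 4 jars.
Subtract solutions that violate a single cap (substitute x_i' = x_i − (cap_i+1)): x_1 ≥ 8 gives C(9,3) = 84; x_2 ≥ 5 gives C(12,3) = 220; x_3 ≥ 8 gives C(9,3) = 84; x_4 ≥ 6 gives C(11,3) = 165. Together 553.
Add back pairs where two caps are both exceeded: 4 + 0 + 1 + 4 + 20 + 1 = 30.
By inclusion–exclusion the count is 680 − 553 + 30 = 157.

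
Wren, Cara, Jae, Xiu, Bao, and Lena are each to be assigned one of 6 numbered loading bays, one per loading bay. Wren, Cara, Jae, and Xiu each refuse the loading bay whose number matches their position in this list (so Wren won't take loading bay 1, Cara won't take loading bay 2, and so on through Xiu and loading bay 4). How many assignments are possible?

Let Aᵢ (for 1 ≤ i ≤ 4) be the placements that put person i in their forbidden loading bay. Any j of these fix j positions, leaving (6−j)! ways to fill the rest, and there are C(4,j) ways to pick which j.
By inclusion–exclusion, the number of valid placements is Σ_{j=0}^{4} (−1)^j C(4,j)·(6−j)!.
Computing: 720 − 480 + 144 − 24 + 2 = 362.

362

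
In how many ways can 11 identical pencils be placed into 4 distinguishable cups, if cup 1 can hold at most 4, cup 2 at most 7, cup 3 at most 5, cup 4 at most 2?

Without the upper bounds there are C(14,3) = 364 ways to split 11 among 4 cups.
Subtract solutions that violate a single cap (substitute x_i' = x_i − (cap_i+1)): x_1 ≥ 5 gives C(9,3) = 84; x_2 ≥ 8 gives C(6,3) = 20; x_3 ≥ 6 gives C(8,3) = 56; x_4 ≥ 3 gives C(11,3) = 165. Together 325.
Add back pairs where two caps are both exceeded: 0 + 1 + 20 + 0 + 1 + 10 = 32.
By inclusion–exclusion the count is 364 − 325 + 32 = 71.

71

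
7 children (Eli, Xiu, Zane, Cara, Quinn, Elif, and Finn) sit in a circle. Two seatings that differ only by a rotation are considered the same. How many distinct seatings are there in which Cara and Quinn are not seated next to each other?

480

All circular seatings of 7 people number (6)! = 720.
Those with Cara next to Quinn: fuse the pair into one unit and seat 6 units around a circle — 2·(5)! = 240.
Subtracting, 720 − 240 = 480.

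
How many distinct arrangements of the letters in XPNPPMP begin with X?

30

With the first slot taken by X, it remains to arrange the other 6 letters (PNPPMP).
Those 6 letters have P appearing 4 times, giving (6)!/(4!) = 30.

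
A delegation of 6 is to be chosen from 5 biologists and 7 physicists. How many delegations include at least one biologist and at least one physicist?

Unrestricted: C(12,6) = 924 ways to pick any 6 of the 12.
Selections missing a whole group: no biologists → C(7,6) = 7; no physicists → C(5,6) = 0.
Both groups omitted at once is impossible, so 924 − 7 = 917.

917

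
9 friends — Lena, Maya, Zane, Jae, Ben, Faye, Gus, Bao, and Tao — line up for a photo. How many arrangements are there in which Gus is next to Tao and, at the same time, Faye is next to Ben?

20160

Treat {Gus,Tao} as one block (2 orders) and {Faye,Ben} as another (2 orders).
That leaves 7 units to arrange: 2 × 2 × 7! = 4 × 5040 = 20160.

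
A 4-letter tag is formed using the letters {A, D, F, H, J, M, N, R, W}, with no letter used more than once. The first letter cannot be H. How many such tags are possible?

2688

The first letter has 9−1 = 8 choices (anything except H).
The remaining 3 letters are filled from the other 8 symbols without repetition: 8 × 7 × 6 = 336.
Total: 8 × 336 = 2688.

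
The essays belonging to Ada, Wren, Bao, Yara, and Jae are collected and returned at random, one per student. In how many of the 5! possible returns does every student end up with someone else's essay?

This is the derangement count D_5: permutations of 5 items with no fixed point.
By inclusion–exclusion this is Σ_{j=0}^{5} (−1)^j C(5,j)·(5−j)!.
Computing: 120 − 120 + 60 − 20 + 5 − 1 = 44.

44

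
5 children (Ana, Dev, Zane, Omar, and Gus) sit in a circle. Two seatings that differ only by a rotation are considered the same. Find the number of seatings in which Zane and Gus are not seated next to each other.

Without the restriction there are (4)! = 24 seatings.
Those with Zane next to Gus: fuse the pair into one unit and seat 4 units around a circle — 2·(3)! = 12.
Subtracting, 24 − 12 = 12.

12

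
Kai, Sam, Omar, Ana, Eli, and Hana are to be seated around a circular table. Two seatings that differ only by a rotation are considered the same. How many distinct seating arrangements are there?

120

Seat Kai anywhere (absorbing the rotational symmetry), then permute the other 5: (5)! = 120.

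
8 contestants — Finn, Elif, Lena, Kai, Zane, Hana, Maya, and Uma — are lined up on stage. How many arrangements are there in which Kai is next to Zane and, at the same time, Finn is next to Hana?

2880

Treat {Kai,Zane} as one block (2 orders) and {Finn,Hana} as another (2 orders).
That leaves 6 units to arrange: 2 × 2 × 6! = 4 × 720 = 2880.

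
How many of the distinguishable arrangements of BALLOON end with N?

With the last slot taken by N, it remains to arrange the other 6 letters (BALLOO).
Those 6 letters have L appearing twice and O appearing twice, giving (6)!/(2!·2!) = 180.

180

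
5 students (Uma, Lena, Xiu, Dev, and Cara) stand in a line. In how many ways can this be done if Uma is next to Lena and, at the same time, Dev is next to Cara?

24

Treat {Uma,Lena} as one block (2 orders) and {Dev,Cara} as another (2 orders).
That leaves 3 units to arrange: 2 × 2 × 3! = 4 × 6 = 24.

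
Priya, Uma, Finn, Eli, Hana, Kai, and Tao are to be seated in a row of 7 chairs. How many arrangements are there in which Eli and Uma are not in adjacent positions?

There are 7! = 5040 arrangements in all. If Eli and Uma are adjacent, merging them into one block gives 2·(6)! = 1440 arrangements.
Complementary counting: 5040 − 1440 = 3600.

3600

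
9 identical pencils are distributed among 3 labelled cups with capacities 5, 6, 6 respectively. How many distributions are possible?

Without the upper bounds there are C(11,2) = 55 ways to split 9 among 3 cups.
Subtract solutions that violate a single cap (substitute x_i' = x_i − (cap_i+1)): x_1 ≥ 6 gives C(5,2) = 10; x_2 ≥ 7 gives C(4,2) = 6; x_3 ≥ 7 gives C(4,2) = 6. Together 22.
No two caps can be exceeded simultaneously, so the pair terms are all 0.
By inclusion–exclusion the count is 55 − 22 + 0 = 33.

33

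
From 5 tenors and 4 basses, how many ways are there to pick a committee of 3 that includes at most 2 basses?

80

Split by how many basses are chosen (0 through 2).
Sum: C(4,0)·C(5,3) + C(4,1)·C(5,2) + C(4,2)·C(5,1) = 10 + 40 + 30 = 80.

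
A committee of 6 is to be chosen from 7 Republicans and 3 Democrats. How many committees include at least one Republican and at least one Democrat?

203

Unrestricted: C(10,6) = 210 ways to pick any 6 of the 10.
Subtract selections that omit an entire group: no Republicans → C(3,6) = 0; no Democrats → C(7,6) = 7.
Both groups omitted at once is impossible, so 210 − 7 = 203.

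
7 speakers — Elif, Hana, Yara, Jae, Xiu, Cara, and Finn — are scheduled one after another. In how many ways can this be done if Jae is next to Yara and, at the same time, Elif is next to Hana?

Treat {Jae,Yara} as one block (2 orders) and {Elif,Hana} as another (2 orders).
That leaves 5 units to arrange: 2 × 2 × 5! = 4 × 120 = 480.

480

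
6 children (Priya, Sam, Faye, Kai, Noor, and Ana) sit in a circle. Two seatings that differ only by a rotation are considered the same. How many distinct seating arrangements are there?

120

Fix one person's seat to break rotational symmetry; the remaining 5 people can be arranged in (5)! = 120 ways.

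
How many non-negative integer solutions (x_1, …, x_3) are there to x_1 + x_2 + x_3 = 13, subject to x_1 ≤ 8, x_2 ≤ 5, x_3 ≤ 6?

Without the upper bounds there are C(15,2) = 105 ways to split 13 among 3 variables.
Subtract solutions that violate a single cap (substitute x_i' = x_i − (cap_i+1)): x_1 ≥ 9 gives C(6,2) = 15; x_2 ≥ 6 gives C(9,2) = 36; x_3 ≥ 7 gives C(8,2) = 28. Together 79.
Add back pairs where two caps are both exceeded: 0 + 0 + 1 = 1.
By inclusion–exclusion the count is 105 − 79 + 1 = 27.

27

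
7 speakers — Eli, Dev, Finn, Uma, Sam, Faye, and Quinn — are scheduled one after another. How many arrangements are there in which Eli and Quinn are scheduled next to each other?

Place the 5 others and the Eli-Quinn pair as 6 objects in a line; the pair has 2 internal arrangements.
That gives 2 × 6! = 2 × 720 = 1440.

1440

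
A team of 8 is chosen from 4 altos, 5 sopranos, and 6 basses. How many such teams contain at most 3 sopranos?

Split by how many sopranos are chosen (0 through 3).
Sum: C(5,0)·C(10,8) + C(5,1)·C(10,7) + C(5,2)·C(10,6) + C(5,3)·C(10,5) = 45 + 600 + 2100 + 2520 = 5265.

5265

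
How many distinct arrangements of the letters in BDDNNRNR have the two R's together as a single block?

Treat the 2 copies of R as a single block. The multiset to arrange is then {RR, B, D, D, N, N, N}, 7 items in all.
That gives (7)!/(3!·2!) = 420 arrangements.

420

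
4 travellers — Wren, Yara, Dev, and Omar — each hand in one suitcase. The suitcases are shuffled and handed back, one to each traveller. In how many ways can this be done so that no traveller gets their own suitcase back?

This is the derangement count D_4: permutations of 4 items with no fixed point.
By inclusion–exclusion this is Σ_{j=0}^{4} (−1)^j C(4,j)·(4−j)!.
Computing: 24 − 24 + 12 − 4 + 1 = 9.

9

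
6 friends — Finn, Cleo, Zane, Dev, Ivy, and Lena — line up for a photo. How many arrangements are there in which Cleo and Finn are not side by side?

480

There are 6! = 720 arrangements in all. If Cleo and Finn are adjacent, merging them into one block gives 2·(5)! = 240 arrangements.
Complementary counting: 720 − 240 = 480.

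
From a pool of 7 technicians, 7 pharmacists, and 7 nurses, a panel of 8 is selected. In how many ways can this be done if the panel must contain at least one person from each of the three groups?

194481

Total 8-person selections from all 21: C(21,8) = 203490.
Subtract selections that omit an entire group: no technicians → C(14,8) = 3003; no pharmacists → C(14,8) = 3003; no nurses → C(14,8) = 3003.
Add back selections omitting two groups (i.e. drawn from a single group): C(7,8) + C(7,8) + C(7,8) = 0.
By inclusion–exclusion: 203490 − 9009 + 0 = 194481.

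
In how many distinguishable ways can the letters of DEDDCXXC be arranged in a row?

DEDDCXXC has 8 letters with C appearing twice, D appearing 3 times, and X appearing twice.
Dividing 8! = 40320 by 3!·2!·2! = 24 for the repeated letters gives 1680.

1680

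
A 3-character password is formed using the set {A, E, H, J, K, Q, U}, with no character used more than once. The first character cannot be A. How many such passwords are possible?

180

The first character has 7−1 = 6 choices (anything except A).
The remaining 2 characters are filled from the other 6 symbols without repetition: 6 × 5 = 30.
Total: 6 × 30 = 180.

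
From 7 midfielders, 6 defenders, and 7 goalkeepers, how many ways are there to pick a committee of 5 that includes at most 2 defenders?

Split by how many defenders are chosen (0 through 2).
Sum: C(6,0)·C(14,5) + C(6,1)·C(14,4) + C(6,2)·C(14,3) = 2002 + 6006 + 5460 = 13468.

13468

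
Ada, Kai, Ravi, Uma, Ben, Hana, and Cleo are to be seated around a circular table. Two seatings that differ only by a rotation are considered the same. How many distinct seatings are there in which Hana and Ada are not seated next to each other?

All circular seatings of 7 people number (6)! = 720.
Seatings with Hana beside Ada: treat them as a block with 2 internal orders, giving 2 × (5)! = 240.
Subtracting, 720 − 240 = 480.

480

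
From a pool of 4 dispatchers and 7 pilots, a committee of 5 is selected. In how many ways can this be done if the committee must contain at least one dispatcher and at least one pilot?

With no constraint there are C(11,5) = 462 possible selections.
Selections missing a whole group: no dispatchers → C(7,5) = 21; no pilots → C(4,5) = 0.
Both groups omitted at once is impossible, so 462 − 21 = 441.

441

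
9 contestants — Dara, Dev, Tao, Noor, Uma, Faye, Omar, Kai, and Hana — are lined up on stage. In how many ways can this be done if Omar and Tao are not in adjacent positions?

Of the 9! = 362880 arrangements, those with Omar and Tao adjacent number 2 × 8! = 80640 (treat the pair as a block with 2 internal orders).
Complementary counting: 362880 − 80640 = 282240.

282240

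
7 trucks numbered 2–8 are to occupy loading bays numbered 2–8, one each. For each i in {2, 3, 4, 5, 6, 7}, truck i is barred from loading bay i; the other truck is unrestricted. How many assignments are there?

Let Aᵢ (for 2 ≤ i ≤ 7) be the placements that put truck i in its forbidden loading bay. Any j of these fix j positions, leaving (7−j)! ways to fill the rest, and there are C(6,j) ways to pick which j.
By inclusion–exclusion, the number of valid placements is Σ_{j=0}^{6} (−1)^j C(6,j)·(7−j)!.
Computing: 5040 − 4320 + 1800 − 480 + 90 − 12 + 1 = 2119.

2119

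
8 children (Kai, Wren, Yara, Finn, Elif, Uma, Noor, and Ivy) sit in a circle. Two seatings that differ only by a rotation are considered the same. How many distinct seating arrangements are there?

Fix one person's seat to break rotational symmetry; the remaining 7 people can be arranged in (7)! = 5040 ways.

5040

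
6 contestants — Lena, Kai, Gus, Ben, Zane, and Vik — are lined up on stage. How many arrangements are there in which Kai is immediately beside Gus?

240

Place the 4 others and the Kai-Gus pair as 5 objects in a line; the pair has 2 internal arrangements.
So the count is 2·(5)! = 240.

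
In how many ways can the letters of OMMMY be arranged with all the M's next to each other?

Treat the 3 copies of M as a single block. The multiset to arrange is then {MMM, O, Y}, 3 items in all.
All 3 items are distinct, so there are (3)! = 6 arrangements.

6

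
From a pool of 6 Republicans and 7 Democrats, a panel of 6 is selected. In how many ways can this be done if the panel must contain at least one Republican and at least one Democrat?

Unrestricted: C(13,6) = 1716 ways to pick any 6 of the 13.
Selections missing a whole group: no Republicans → C(7,6) = 7; no Democrats → C(6,6) = 1.
Both groups omitted at once is impossible, so 1716 − 8 = 1708.

1708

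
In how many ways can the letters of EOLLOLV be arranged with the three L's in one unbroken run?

60

Treat the 3 copies of L as a single block. The multiset to arrange is then {LLL, E, O, O, V}, 5 items in all.
That gives (5)!/(2!) = 60 arrangements.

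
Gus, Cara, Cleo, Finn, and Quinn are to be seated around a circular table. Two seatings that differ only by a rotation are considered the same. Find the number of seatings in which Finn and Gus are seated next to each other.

12

Treat {Finn, Gus} as one unit (2 internal orders) and seat the resulting 4 units around the table: (3)! circular arrangements.
So 2 × (3)! = 2 × 6 = 12.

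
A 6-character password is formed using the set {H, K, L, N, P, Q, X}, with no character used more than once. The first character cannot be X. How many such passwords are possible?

The first character has 7−1 = 6 choices (anything except X).
The remaining 5 characters are filled from the other 6 symbols without repetition: 6 × 5 × 4 × 3 × 2 = 720.
Total: 6 × 720 = 4320.

4320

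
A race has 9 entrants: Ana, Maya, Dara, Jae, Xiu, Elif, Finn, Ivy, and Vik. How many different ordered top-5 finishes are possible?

There are 9 choices for 1st place, 8 for 2nd, and so on down to 5 for position 5.
That gives 9 × 8 × 7 × 6 × 5 = 15120.

15120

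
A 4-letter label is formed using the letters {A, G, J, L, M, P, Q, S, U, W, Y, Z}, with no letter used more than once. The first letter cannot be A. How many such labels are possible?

10890

The first letter has 12−1 = 11 choices (anything except A).
The remaining 3 letters are filled from the other 11 symbols without repetition: 11 × 10 × 9 = 990.
Total: 11 × 990 = 10890.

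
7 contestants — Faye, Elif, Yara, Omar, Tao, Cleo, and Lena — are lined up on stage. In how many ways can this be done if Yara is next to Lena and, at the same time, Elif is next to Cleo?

Treat {Yara,Lena} as one block (2 orders) and {Elif,Cleo} as another (2 orders).
That leaves 5 units to arrange: 2 × 2 × 5! = 4 × 120 = 480.

480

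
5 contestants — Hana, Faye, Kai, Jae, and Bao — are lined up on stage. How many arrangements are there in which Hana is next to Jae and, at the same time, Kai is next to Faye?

24

Treat {Hana,Jae} as one block (2 orders) and {Kai,Faye} as another (2 orders).
That leaves 3 units to arrange: 2 × 2 × 3! = 4 × 6 = 24.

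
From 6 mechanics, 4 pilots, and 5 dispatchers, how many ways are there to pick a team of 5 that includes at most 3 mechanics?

Split by how many mechanics are chosen (0 through 3).
Sum: C(6,0)·C(9,5) + C(6,1)·C(9,4) + C(6,2)·C(9,3) + C(6,3)·C(9,2) = 126 + 756 + 1260 + 720 = 2862.

2862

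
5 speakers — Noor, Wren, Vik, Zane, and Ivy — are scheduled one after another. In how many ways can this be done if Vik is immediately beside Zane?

48

Place the 3 others and the Vik-Zane pair as 4 objects in a line; the pair has 2 internal arrangements.
That gives 2 × 4! = 2 × 24 = 48.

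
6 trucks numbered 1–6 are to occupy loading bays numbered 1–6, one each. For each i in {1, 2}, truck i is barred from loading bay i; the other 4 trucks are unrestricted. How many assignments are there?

504

Let Aᵢ (for i ∈ {1, 2}) be the placements that put truck i in its forbidden loading bay. Any j of these fix j positions, leaving (6−j)! ways to fill the rest, and there are C(2,j) ways to pick which j.
By inclusion–exclusion, the number of valid placements is Σ_{j=0}^{2} (−1)^j C(2,j)·(6−j)!.
Computing: 720 − 240 + 24 = 504.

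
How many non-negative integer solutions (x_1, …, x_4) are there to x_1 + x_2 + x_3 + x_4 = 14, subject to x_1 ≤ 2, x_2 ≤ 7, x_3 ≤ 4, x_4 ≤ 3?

10

Ignoring the caps, the number of non-negative solutions to x_1+…+x_4 = 14 is C(17,3) = 680.
Subtract solutions that violate a single cap (substitute x_i' = x_i − (cap_i+1)): x_1 ≥ 3 gives C(14,3) = 364; x_2 ≥ 8 gives C(9,3) = 84; x_3 ≥ 5 gives C(12,3) = 220; x_4 ≥ 4 gives C(13,3) = 286. Together 954.
Add back pairs where two caps are both exceeded: 20 + 84 + 120 + 4 + 10 + 56 = 294.
Subtract triples: 0 + 0 + 10 + 0 = 10.
By inclusion–exclusion the count is 680 − 954 + 294 − 10 = 10.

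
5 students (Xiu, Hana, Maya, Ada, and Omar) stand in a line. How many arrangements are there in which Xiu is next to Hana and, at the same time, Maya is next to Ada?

24

Treat {Xiu,Hana} as one block (2 orders) and {Maya,Ada} as another (2 orders).
That leaves 3 units to arrange: 2 × 2 × 3! = 4 × 6 = 24.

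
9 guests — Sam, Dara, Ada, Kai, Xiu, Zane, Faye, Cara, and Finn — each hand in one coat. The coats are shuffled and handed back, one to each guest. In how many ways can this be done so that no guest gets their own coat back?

133496

This is the derangement count D_9: permutations of 9 items with no fixed point.
By inclusion–exclusion this is Σ_{j=0}^{9} (−1)^j C(9,j)·(9−j)!.
Computing: 362880 − 362880 + 181440 − 60480 + 15120 − 3024 + 504 − 72 + 9 − 1 = 133496.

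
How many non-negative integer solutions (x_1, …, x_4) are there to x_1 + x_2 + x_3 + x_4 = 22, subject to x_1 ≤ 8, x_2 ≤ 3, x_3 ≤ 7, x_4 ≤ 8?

Without the upper bounds there are C(25,3) = 2300 ways to split 22 among 4 variables.
Subtract solutions that violate a single cap (substitute x_i' = x_i − (cap_i+1)): x_1 ≥ 9 gives C(16,3) = 560; x_2 ≥ 4 gives C(21,3) = 1330; x_3 ≥ 8 gives C(17,3) = 680; x_4 ≥ 9 gives C(16,3) = 560. Together 3130.
Add back pairs where two caps are both exceeded: 220 + 56 + 35 + 286 + 220 + 56 = 873.
Subtract triples: 4 + 1 + 0 + 4 = 9.
By inclusion–exclusion the count is 2300 − 3130 + 873 − 9 = 34.

34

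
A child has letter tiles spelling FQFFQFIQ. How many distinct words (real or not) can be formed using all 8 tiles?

Letter multiplicities in FQFFQFIQ: F×4, I×1, Q×3.
Dividing 8! = 40320 by 4!·3! = 144 for the repeated letters gives 280.

280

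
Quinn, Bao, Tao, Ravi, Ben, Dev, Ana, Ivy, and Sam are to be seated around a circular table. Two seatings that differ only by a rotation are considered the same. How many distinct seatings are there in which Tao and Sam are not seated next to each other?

30240

All circular seatings of 9 people number (8)! = 40320.
Seatings with Tao beside Sam: treat them as a block with 2 internal orders, giving 2 × (7)! = 10080.
Subtracting, 40320 − 10080 = 30240.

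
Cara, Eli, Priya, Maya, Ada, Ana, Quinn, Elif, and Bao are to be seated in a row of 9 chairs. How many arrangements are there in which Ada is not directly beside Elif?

Of the 9! = 362880 arrangements, those with Ada and Elif adjacent number 2 × 8! = 80640 (treat the pair as a block with 2 internal orders).
Complementary counting: 362880 − 80640 = 282240.

282240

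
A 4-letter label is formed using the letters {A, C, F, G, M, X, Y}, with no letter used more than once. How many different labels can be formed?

With no repetition, fill the 4 letters in order: 7 choices, then 6, down to 4.
That product is 7 × 6 × 5 × 4 = 840.

840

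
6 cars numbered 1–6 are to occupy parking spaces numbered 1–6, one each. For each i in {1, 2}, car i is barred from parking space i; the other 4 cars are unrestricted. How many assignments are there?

Let Aᵢ (for i ∈ {1, 2}) be the placements that put car i in its forbidden parking space. Any j of these fix j positions, leaving (6−j)! ways to fill the rest, and there are C(2,j) ways to pick which j.
By inclusion–exclusion, the number of valid placements is Σ_{j=0}^{2} (−1)^j C(2,j)·(6−j)!.
Computing: 720 − 240 + 24 = 504.

504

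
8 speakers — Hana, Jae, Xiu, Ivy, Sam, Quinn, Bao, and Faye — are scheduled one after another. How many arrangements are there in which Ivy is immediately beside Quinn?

Glue Ivy and Quinn into one block (2 internal orders), leaving 7 units to arrange in a row.
So the count is 2·(7)! = 10080.

10080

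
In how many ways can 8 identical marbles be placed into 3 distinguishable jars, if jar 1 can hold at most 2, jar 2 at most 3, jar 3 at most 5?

6

Ignoring the caps, the number of non-negative solutions to x_1+…+x_3 = 8 is C(10,2) = 45.
Subtract solutions that violate a single cap (substitute x_i' = x_i − (cap_i+1)): x_1 ≥ 3 gives C(7,2) = 21; x_2 ≥ 4 gives C(6,2) = 15; x_3 ≥ 6 gives C(4,2) = 6. Together 42.
Add back pairs where two caps are both exceeded: 3 + 0 + 0 = 3.
By inclusion–exclusion the count is 45 − 42 + 3 = 6.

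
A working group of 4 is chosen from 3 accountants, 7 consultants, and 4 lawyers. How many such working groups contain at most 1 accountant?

Split by how many accountants are chosen (0 through 1).
Sum: C(3,0)·C(11,4) + C(3,1)·C(11,3) = 330 + 495 = 825.

825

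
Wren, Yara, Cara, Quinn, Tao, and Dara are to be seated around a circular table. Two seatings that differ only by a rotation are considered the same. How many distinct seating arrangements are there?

Fix one person's seat to break rotational symmetry; the remaining 5 people can be arranged in (5)! = 120 ways.

120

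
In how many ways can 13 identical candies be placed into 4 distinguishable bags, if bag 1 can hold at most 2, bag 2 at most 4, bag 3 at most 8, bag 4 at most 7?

89

Ignoring the caps, the number of non-negative solutions to x_1+…+x_4 = 13 is C(16,3) = 560.
Subtract solutions that violate a single cap (substitute x_i' = x_i − (cap_i+1)): x_1 ≥ 3 gives C(13,3) = 286; x_2 ≥ 5 gives C(11,3) = 165; x_3 ≥ 9 gives C(7,3) = 35; x_4 ≥ 8 gives C(8,3) = 56. Together 542.
Add back pairs where two caps are both exceeded: 56 + 4 + 10 + 0 + 1 + 0 = 71.
By inclusion–exclusion the count is 560 − 542 + 71 = 89.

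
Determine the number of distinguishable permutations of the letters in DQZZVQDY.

5040

DQZZVQDY has 8 letters with D appearing twice, Q appearing twice, and Z appearing twice.
So there are 8! / (2!·2!·2!) = 5040 distinguishable arrangements.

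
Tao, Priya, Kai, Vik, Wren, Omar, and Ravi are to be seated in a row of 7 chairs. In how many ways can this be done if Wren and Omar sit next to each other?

1440

Glue Wren and Omar into one block (2 internal orders), leaving 6 units to arrange in a row.
That gives 2 × 6! = 2 × 720 = 1440.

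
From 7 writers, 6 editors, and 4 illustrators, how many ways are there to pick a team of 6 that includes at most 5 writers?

Split by how many writers are chosen (0 through 5).
Sum: C(7,0)·C(10,6) + C(7,1)·C(10,5) + C(7,2)·C(10,4) + C(7,3)·C(10,3) + C(7,4)·C(10,2) + C(7,5)·C(10,1) = 210 + 1764 + 4410 + 4200 + 1575 + 210 = 12369.

12369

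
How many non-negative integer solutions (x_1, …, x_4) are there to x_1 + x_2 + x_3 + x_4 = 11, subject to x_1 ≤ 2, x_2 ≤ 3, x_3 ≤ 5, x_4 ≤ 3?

Ignoring the caps, the number of non-negative solutions to x_1+…+x_4 = 11 is C(14,3) = 364.
Subtract solutions that violate a single cap (substitute x_i' = x_i − (cap_i+1)): x_1 ≥ 3 gives C(11,3) = 165; x_2 ≥ 4 gives C(10,3) = 120; x_3 ≥ 6 gives C(8,3) = 56; x_4 ≥ 4 gives C(10,3) = 120. Together 461.
Add back pairs where two caps are both exceeded: 35 + 10 + 35 + 4 + 20 + 4 = 108.
Subtract triples: 0 + 1 + 0 + 0 = 1.
By inclusion–exclusion the count is 364 − 461 + 108 − 1 = 10.

10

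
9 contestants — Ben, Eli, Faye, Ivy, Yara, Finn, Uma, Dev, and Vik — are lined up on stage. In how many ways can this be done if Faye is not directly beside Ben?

Of the 9! = 362880 arrangements, those with Faye and Ben adjacent number 2 × 8! = 80640 (treat the pair as a block with 2 internal orders).
Complementary counting: 362880 − 80640 = 282240.

282240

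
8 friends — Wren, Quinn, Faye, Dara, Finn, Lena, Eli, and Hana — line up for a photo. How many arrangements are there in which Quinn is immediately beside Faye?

Treat {Quinn, Faye} as a single unit. There are 7 units to order, and the pair itself can be ordered 2 ways.
So the count is 2·(7)! = 10080.

10080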